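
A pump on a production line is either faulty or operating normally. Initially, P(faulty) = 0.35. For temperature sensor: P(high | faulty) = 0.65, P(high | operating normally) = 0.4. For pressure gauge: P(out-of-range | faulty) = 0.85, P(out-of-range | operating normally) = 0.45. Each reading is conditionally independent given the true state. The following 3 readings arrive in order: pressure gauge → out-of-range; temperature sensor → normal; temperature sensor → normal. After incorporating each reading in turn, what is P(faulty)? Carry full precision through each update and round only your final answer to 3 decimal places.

Each posterior becomes the prior for the next update.
After pressure gauge='out-of-range': P(faulty) = 0.85·0.3500 / (0.85·0.3500 + 0.45·0.6500) ≈ 0.5042
After temperature sensor='normal': P(faulty) = 0.35·0.5042 / (0.35·0.5042 + 0.6·0.4958) ≈ 0.3724
After temperature sensor='normal': P(faulty) = 0.35·0.3724 / (0.35·0.3724 + 0.6·0.6276) ≈ 0.2571

0.257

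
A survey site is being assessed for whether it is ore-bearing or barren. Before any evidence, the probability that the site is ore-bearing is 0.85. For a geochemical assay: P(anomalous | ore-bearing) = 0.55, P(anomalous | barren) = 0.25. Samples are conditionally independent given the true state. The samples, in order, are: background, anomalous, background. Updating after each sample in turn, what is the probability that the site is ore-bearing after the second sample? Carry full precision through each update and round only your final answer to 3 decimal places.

After 'background': P(ore) = 0.45·0.8500 / (0.45·0.8500 + 0.75·0.1500) ≈ 0.7727
After 'anomalous': P(ore) = 0.55·0.7727 / (0.55·0.7727 + 0.25·0.2273) ≈ 0.8821

0.882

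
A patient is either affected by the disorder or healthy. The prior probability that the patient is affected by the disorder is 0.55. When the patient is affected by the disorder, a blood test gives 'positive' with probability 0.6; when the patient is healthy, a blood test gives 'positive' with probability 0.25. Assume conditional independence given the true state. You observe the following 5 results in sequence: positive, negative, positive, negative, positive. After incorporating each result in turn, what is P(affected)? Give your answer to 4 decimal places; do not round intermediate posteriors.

0.8278

Apply Bayes' rule sequentially, carrying P(affected) forward.
After 'positive': P(affected) = 0.6·0.5500 / (0.6·0.5500 + 0.25·0.4500) ≈ 0.7458
After 'negative': P(affected) = 0.4·0.7458 / (0.4·0.7458 + 0.75·0.2542) ≈ 0.6101
After 'positive': P(affected) = 0.6·0.6101 / (0.6·0.6101 + 0.25·0.3899) ≈ 0.7897
After 'negative': P(affected) = 0.4·0.7897 / (0.4·0.7897 + 0.75·0.2103) ≈ 0.6669
After 'positive': P(affected) = 0.6·0.6669 / (0.6·0.6669 + 0.25·0.3331) ≈ 0.8278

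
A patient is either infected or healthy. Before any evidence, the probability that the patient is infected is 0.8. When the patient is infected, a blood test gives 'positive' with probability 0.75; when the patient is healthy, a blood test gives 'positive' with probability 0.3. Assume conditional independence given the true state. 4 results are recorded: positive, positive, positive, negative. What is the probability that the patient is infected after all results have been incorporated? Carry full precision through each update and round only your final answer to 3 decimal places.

0.957

After 'positive': P(infected) = 0.75·0.8000 / (0.75·0.8000 + 0.3·0.2000) ≈ 0.9091
After 'positive': P(infected) = 0.75·0.9091 / (0.75·0.9091 + 0.3·0.0909) ≈ 0.9615
After 'positive': P(infected) = 0.75·0.9615 / (0.75·0.9615 + 0.3·0.0385) ≈ 0.9843
After 'negative': P(infected) = 0.25·0.9843 / (0.25·0.9843 + 0.7·0.0157) ≈ 0.9571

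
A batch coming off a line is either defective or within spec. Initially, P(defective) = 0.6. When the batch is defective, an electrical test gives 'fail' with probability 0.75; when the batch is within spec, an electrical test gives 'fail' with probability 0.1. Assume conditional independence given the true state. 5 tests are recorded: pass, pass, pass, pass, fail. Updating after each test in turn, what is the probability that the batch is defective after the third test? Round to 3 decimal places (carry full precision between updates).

0.031

After 'pass': P(defective) = 0.25·0.6000 / (0.25·0.6000 + 0.9·0.4000) ≈ 0.2941
After 'pass': P(defective) = 0.25·0.2941 / (0.25·0.2941 + 0.9·0.7059) ≈ 0.1037
After 'pass': P(defective) = 0.25·0.1037 / (0.25·0.1037 + 0.9·0.8963) ≈ 0.0311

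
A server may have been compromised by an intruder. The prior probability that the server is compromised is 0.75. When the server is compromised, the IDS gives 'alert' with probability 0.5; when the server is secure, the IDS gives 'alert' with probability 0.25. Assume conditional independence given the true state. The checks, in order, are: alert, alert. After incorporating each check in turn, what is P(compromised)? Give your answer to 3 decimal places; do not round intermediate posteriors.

After 'alert': P(compromised) = 0.5·0.7500 / (0.5·0.7500 + 0.25·0.2500) ≈ 0.8571
After 'alert': P(compromised) = 0.5·0.8571 / (0.5·0.8571 + 0.25·0.1429) ≈ 0.9231

0.923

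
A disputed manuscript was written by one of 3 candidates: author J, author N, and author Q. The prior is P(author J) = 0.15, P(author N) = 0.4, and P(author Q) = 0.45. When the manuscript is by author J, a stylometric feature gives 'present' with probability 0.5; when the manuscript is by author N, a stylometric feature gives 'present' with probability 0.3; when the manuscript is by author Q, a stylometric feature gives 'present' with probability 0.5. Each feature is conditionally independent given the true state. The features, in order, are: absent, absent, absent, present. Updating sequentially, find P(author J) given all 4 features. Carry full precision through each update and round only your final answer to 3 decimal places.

After 'absent': normaliser = 0.5·0.1500 + 0.7·0.4000 + 0.5·0.4500; P(author J) ≈ 0.1293, P(author N) ≈ 0.4828, P(author Q) ≈ 0.3879
After 'absent': normaliser = 0.5·0.1293 + 0.7·0.4828 + 0.5·0.3879; P(author J) ≈ 0.1084, P(author N) ≈ 0.5665, P(author Q) ≈ 0.3251
After 'absent': normaliser = 0.5·0.1084 + 0.7·0.5665 + 0.5·0.3251; P(author J) ≈ 0.0884, P(author N) ≈ 0.6466, P(author Q) ≈ 0.2651
After 'present': normaliser = 0.5·0.0884 + 0.3·0.6466 + 0.5·0.2651; P(author J) ≈ 0.1192, P(author N) ≈ 0.5233, P(author Q) ≈ 0.3576

0.119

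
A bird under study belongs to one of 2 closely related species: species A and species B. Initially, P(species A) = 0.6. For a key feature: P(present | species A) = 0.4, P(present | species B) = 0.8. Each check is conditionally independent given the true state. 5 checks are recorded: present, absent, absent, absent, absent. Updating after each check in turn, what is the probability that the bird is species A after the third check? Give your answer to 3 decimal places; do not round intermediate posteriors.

After 'present': P(species A) = 0.4·0.6000 / (0.4·0.6000 + 0.8·0.4000) ≈ 0.4286
After 'absent': P(species A) = 0.6·0.4286 / (0.6·0.4286 + 0.2·0.5714) ≈ 0.6923
After 'absent': P(species A) = 0.6·0.6923 / (0.6·0.6923 + 0.2·0.3077) ≈ 0.8710

0.871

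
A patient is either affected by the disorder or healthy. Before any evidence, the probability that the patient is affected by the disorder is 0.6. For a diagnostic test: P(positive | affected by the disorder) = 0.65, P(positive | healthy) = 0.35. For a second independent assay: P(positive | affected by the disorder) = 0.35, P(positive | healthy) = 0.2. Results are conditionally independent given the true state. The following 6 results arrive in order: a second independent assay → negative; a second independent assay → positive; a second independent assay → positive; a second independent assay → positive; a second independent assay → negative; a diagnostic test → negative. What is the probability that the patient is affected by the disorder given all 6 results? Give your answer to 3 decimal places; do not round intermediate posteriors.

0.741

Apply Bayes' rule sequentially, carrying P(affected) forward.
After a second independent assay='negative': P(affected) = 0.65·0.6000 / (0.65·0.6000 + 0.8·0.4000) ≈ 0.5493
After a second independent assay='positive': P(affected) = 0.35·0.5493 / (0.35·0.5493 + 0.2·0.4507) ≈ 0.6808
After a second independent assay='positive': P(affected) = 0.35·0.6808 / (0.35·0.6808 + 0.2·0.3192) ≈ 0.7887
After a second independent assay='positive': P(affected) = 0.35·0.7887 / (0.35·0.7887 + 0.2·0.2113) ≈ 0.8672
After a second independent assay='negative': P(affected) = 0.65·0.8672 / (0.65·0.8672 + 0.8·0.1328) ≈ 0.8414
After a diagnostic test='negative': P(affected) = 0.35·0.8414 / (0.35·0.8414 + 0.65·0.1586) ≈ 0.7408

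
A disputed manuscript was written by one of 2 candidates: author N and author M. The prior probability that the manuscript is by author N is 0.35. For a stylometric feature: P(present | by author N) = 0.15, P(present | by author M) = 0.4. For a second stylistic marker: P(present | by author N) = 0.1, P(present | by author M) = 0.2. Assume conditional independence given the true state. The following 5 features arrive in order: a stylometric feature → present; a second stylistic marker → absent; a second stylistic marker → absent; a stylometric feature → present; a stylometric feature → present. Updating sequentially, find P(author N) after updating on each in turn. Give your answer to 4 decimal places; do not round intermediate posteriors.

After a stylometric feature='present': P(author N) = 0.15·0.3500 / (0.15·0.3500 + 0.4·0.6500) ≈ 0.1680
After a second stylistic marker='absent': P(author N) = 0.9·0.1680 / (0.9·0.1680 + 0.8·0.8320) ≈ 0.1851
After a second stylistic marker='absent': P(author N) = 0.9·0.1851 / (0.9·0.1851 + 0.8·0.8149) ≈ 0.2035
After a stylometric feature='present': P(author N) = 0.15·0.2035 / (0.15·0.2035 + 0.4·0.7965) ≈ 0.0875
After a stylometric feature='present': P(author N) = 0.15·0.0875 / (0.15·0.0875 + 0.4·0.9125) ≈ 0.0347

0.0347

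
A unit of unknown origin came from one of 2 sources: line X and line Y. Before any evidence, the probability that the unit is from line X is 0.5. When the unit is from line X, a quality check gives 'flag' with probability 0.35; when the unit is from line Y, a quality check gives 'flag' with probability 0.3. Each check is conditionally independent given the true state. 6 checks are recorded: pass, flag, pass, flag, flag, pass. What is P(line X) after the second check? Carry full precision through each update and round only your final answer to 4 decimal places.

0.5200

After 'pass': P(line X) = 0.65·0.5000 / (0.65·0.5000 + 0.7·0.5000) ≈ 0.4815
After 'flag': P(line X) = 0.35·0.4815 / (0.35·0.4815 + 0.3·0.5185) ≈ 0.5200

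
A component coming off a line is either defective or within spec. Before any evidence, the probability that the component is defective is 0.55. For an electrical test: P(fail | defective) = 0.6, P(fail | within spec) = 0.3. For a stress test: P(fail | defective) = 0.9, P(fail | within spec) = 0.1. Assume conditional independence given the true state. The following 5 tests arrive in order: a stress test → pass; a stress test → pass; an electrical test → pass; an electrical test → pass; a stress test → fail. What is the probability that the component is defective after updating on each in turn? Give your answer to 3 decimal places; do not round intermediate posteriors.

0.042

After a stress test='pass': P(defective) = 0.1·0.5500 / (0.1·0.5500 + 0.9·0.4500) ≈ 0.1196
After a stress test='pass': P(defective) = 0.1·0.1196 / (0.1·0.1196 + 0.9·0.8804) ≈ 0.0149
After an electrical test='pass': P(defective) = 0.4·0.0149 / (0.4·0.0149 + 0.7·0.9851) ≈ 0.0085
After an electrical test='pass': P(defective) = 0.4·0.0085 / (0.4·0.0085 + 0.7·0.9915) ≈ 0.0049
After a stress test='fail': P(defective) = 0.9·0.0049 / (0.9·0.0049 + 0.1·0.9951) ≈ 0.0425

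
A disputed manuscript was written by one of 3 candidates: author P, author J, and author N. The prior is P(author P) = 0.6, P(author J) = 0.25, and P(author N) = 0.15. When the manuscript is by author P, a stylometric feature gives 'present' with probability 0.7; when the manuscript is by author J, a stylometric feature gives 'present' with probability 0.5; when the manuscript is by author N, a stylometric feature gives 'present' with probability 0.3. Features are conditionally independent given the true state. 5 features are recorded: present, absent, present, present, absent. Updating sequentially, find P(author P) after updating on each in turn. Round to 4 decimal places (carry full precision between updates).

0.6540

After 'present': normaliser = 0.7·0.6000 + 0.5·0.2500 + 0.3·0.1500; P(author P) ≈ 0.7119, P(author J) ≈ 0.2119, P(author N) ≈ 0.0763
After 'absent': normaliser = 0.3·0.7119 + 0.5·0.2119 + 0.7·0.0763; P(author P) ≈ 0.5727, P(author J) ≈ 0.2841, P(author N) ≈ 0.1432
After 'present': normaliser = 0.7·0.5727 + 0.5·0.2841 + 0.3·0.1432; P(author P) ≈ 0.6843, P(author J) ≈ 0.2424, P(author N) ≈ 0.0733
After 'present': normaliser = 0.7·0.6843 + 0.5·0.2424 + 0.3·0.0733; P(author P) ≈ 0.7698, P(author J) ≈ 0.1948, P(author N) ≈ 0.0353
After 'absent': normaliser = 0.3·0.7698 + 0.5·0.1948 + 0.7·0.0353; P(author P) ≈ 0.6540, P(author J) ≈ 0.2759, P(author N) ≈ 0.0701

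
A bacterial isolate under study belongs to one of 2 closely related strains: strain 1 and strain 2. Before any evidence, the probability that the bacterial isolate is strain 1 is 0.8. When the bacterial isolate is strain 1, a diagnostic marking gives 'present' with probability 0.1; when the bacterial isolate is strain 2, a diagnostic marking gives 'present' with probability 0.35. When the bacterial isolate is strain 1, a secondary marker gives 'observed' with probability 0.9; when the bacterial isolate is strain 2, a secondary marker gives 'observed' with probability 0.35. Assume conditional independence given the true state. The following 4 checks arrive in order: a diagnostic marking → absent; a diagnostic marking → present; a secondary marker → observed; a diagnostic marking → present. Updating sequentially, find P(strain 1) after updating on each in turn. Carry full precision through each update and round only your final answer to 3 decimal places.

After a diagnostic marking='absent': P(strain 1) = 0.9·0.8000 / (0.9·0.8000 + 0.65·0.2000) ≈ 0.8471
After a diagnostic marking='present': P(strain 1) = 0.1·0.8471 / (0.1·0.8471 + 0.35·0.1529) ≈ 0.6128
After a secondary marker='observed': P(strain 1) = 0.9·0.6128 / (0.9·0.6128 + 0.35·0.3872) ≈ 0.8027
After a diagnostic marking='present': P(strain 1) = 0.1·0.8027 / (0.1·0.8027 + 0.35·0.1973) ≈ 0.5376

0.538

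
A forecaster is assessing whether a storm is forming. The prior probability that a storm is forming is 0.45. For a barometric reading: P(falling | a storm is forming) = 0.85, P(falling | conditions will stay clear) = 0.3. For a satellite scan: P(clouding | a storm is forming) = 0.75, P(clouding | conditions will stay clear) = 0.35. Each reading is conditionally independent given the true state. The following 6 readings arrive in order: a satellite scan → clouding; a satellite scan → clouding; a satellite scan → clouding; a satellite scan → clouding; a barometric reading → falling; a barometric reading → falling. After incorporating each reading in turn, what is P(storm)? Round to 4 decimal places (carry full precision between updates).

After a satellite scan='clouding': P(storm) = 0.75·0.4500 / (0.75·0.4500 + 0.35·0.5500) ≈ 0.6368
After a satellite scan='clouding': P(storm) = 0.75·0.6368 / (0.75·0.6368 + 0.35·0.3632) ≈ 0.7898
After a satellite scan='clouding': P(storm) = 0.75·0.7898 / (0.75·0.7898 + 0.35·0.2102) ≈ 0.8895
After a satellite scan='clouding': P(storm) = 0.75·0.8895 / (0.75·0.8895 + 0.35·0.1105) ≈ 0.9452
After a barometric reading='falling': P(storm) = 0.85·0.9452 / (0.85·0.9452 + 0.3·0.0548) ≈ 0.9800
After a barometric reading='falling': P(storm) = 0.85·0.9800 / (0.85·0.9800 + 0.3·0.0200) ≈ 0.9928

0.9928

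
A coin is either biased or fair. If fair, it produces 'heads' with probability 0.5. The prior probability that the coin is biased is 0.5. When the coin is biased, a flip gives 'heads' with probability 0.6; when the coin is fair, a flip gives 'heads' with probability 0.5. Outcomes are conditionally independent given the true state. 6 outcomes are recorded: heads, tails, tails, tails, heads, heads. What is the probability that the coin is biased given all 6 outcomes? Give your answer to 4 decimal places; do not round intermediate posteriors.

0.4694

Each posterior becomes the prior for the next update.
After 'heads': P(biased) = 0.6·0.5000 / (0.6·0.5000 + 0.5·0.5000) ≈ 0.5455
After 'tails': P(biased) = 0.4·0.5455 / (0.4·0.5455 + 0.5·0.4545) ≈ 0.4898
After 'tails': P(biased) = 0.4·0.4898 / (0.4·0.4898 + 0.5·0.5102) ≈ 0.4344
After 'tails': P(biased) = 0.4·0.4344 / (0.4·0.4344 + 0.5·0.5656) ≈ 0.3806
After 'heads': P(biased) = 0.6·0.3806 / (0.6·0.3806 + 0.5·0.6194) ≈ 0.4244
After 'heads': P(biased) = 0.6·0.4244 / (0.6·0.4244 + 0.5·0.5756) ≈ 0.4694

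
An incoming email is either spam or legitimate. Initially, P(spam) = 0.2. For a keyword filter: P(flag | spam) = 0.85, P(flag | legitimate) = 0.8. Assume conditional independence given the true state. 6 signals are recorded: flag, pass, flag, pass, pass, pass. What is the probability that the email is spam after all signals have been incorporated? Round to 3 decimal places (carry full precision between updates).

0.082

After 'flag': P(spam) = 0.85·0.2000 / (0.85·0.2000 + 0.8·0.8000) ≈ 0.2099
After 'pass': P(spam) = 0.15·0.2099 / (0.15·0.2099 + 0.2·0.7901) ≈ 0.1661
After 'flag': P(spam) = 0.85·0.1661 / (0.85·0.1661 + 0.8·0.8339) ≈ 0.1747
After 'pass': P(spam) = 0.15·0.1747 / (0.15·0.1747 + 0.2·0.8253) ≈ 0.1370
After 'pass': P(spam) = 0.15·0.1370 / (0.15·0.1370 + 0.2·0.8630) ≈ 0.1064
After 'pass': P(spam) = 0.15·0.1064 / (0.15·0.1064 + 0.2·0.8936) ≈ 0.0820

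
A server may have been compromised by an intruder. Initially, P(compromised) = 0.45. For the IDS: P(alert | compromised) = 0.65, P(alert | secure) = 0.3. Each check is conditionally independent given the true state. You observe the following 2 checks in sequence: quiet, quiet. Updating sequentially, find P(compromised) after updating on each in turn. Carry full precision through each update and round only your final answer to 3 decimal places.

0.170

Each posterior becomes the prior for the next update.
After 'quiet': P(compromised) = 0.35·0.4500 / (0.35·0.4500 + 0.7·0.5500) ≈ 0.2903
After 'quiet': P(compromised) = 0.35·0.2903 / (0.35·0.2903 + 0.7·0.7097) ≈ 0.1698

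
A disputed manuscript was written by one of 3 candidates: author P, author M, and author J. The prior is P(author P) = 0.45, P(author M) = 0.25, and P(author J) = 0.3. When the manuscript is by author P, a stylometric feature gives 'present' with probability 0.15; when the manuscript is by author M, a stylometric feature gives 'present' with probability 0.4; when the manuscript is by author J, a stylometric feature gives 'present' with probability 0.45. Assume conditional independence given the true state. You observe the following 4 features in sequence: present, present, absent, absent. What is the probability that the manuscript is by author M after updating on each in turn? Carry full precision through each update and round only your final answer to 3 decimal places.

0.359

After 'present': normaliser = 0.15·0.4500 + 0.4·0.2500 + 0.45·0.3000; P(author P) ≈ 0.2231, P(author M) ≈ 0.3306, P(author J) ≈ 0.4463
After 'present': normaliser = 0.15·0.2231 + 0.4·0.3306 + 0.45·0.4463; P(author P) ≈ 0.0913, P(author M) ≈ 0.3608, P(author J) ≈ 0.5479
After 'absent': normaliser = 0.85·0.0913 + 0.6·0.3608 + 0.55·0.5479; P(author P) ≈ 0.1304, P(author M) ≈ 0.3635, P(author J) ≈ 0.5061
After 'absent': normaliser = 0.85·0.1304 + 0.6·0.3635 + 0.55·0.5061; P(author P) ≈ 0.1825, P(author M) ≈ 0.3592, P(author J) ≈ 0.4584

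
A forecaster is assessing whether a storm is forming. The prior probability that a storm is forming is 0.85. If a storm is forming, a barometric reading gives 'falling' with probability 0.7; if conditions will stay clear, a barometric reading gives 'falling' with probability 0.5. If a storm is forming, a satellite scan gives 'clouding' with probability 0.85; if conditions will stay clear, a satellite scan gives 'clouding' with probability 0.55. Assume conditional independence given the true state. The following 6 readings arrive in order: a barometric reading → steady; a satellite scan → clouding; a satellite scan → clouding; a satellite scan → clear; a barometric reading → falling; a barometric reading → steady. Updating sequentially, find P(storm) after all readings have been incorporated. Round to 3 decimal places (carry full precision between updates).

0.695

After a barometric reading='steady': P(storm) = 0.3·0.8500 / (0.3·0.8500 + 0.5·0.1500) ≈ 0.7727
After a satellite scan='clouding': P(storm) = 0.85·0.7727 / (0.85·0.7727 + 0.55·0.2273) ≈ 0.8401
After a satellite scan='clouding': P(storm) = 0.85·0.8401 / (0.85·0.8401 + 0.55·0.1599) ≈ 0.8904
After a satellite scan='clear': P(storm) = 0.15·0.8904 / (0.15·0.8904 + 0.45·0.1096) ≈ 0.7302
After a barometric reading='falling': P(storm) = 0.7·0.7302 / (0.7·0.7302 + 0.5·0.2698) ≈ 0.7912
After a barometric reading='steady': P(storm) = 0.3·0.7912 / (0.3·0.7912 + 0.5·0.2088) ≈ 0.6945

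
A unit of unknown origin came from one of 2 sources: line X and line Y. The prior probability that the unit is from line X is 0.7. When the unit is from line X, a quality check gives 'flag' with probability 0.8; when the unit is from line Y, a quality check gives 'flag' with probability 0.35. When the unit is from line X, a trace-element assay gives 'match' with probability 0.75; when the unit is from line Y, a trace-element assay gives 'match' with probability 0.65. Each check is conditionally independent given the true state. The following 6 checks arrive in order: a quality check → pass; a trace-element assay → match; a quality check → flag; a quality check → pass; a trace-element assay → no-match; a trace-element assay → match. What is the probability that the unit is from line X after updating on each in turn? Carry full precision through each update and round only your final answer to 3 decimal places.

0.324

After a quality check='pass': P(line X) = 0.2·0.7000 / (0.2·0.7000 + 0.65·0.3000) ≈ 0.4179
After a trace-element assay='match': P(line X) = 0.75·0.4179 / (0.75·0.4179 + 0.65·0.5821) ≈ 0.4531
After a quality check='flag': P(line X) = 0.8·0.4531 / (0.8·0.4531 + 0.35·0.5469) ≈ 0.6544
After a quality check='pass': P(line X) = 0.2·0.6544 / (0.2·0.6544 + 0.65·0.3456) ≈ 0.3681
After a trace-element assay='no-match': P(line X) = 0.25·0.3681 / (0.25·0.3681 + 0.35·0.6319) ≈ 0.2939
After a trace-element assay='match': P(line X) = 0.75·0.2939 / (0.75·0.2939 + 0.65·0.7061) ≈ 0.3244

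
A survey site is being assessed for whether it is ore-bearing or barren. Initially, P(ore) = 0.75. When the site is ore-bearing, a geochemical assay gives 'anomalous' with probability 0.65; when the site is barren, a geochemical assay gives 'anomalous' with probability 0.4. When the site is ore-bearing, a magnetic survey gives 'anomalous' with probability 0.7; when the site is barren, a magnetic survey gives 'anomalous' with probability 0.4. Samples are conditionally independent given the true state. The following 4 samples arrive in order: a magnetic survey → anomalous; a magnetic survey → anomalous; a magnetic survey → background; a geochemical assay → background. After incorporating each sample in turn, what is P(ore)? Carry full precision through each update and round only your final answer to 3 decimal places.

Apply Bayes' rule sequentially, carrying P(ore) forward.
After a magnetic survey='anomalous': P(ore) = 0.7·0.7500 / (0.7·0.7500 + 0.4·0.2500) ≈ 0.8400
After a magnetic survey='anomalous': P(ore) = 0.7·0.8400 / (0.7·0.8400 + 0.4·0.1600) ≈ 0.9018
After a magnetic survey='background': P(ore) = 0.3·0.9018 / (0.3·0.9018 + 0.6·0.0982) ≈ 0.8212
After a geochemical assay='background': P(ore) = 0.35·0.8212 / (0.35·0.8212 + 0.6·0.1788) ≈ 0.7282

0.728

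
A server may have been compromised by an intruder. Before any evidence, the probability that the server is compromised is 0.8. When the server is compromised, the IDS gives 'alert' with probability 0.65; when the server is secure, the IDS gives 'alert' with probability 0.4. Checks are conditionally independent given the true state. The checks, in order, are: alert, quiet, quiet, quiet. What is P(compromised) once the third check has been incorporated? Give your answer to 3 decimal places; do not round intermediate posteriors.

0.689

After 'alert': P(compromised) = 0.65·0.8000 / (0.65·0.8000 + 0.4·0.2000) ≈ 0.8667
After 'quiet': P(compromised) = 0.35·0.8667 / (0.35·0.8667 + 0.6·0.1333) ≈ 0.7913
After 'quiet': P(compromised) = 0.35·0.7913 / (0.35·0.7913 + 0.6·0.2087) ≈ 0.6886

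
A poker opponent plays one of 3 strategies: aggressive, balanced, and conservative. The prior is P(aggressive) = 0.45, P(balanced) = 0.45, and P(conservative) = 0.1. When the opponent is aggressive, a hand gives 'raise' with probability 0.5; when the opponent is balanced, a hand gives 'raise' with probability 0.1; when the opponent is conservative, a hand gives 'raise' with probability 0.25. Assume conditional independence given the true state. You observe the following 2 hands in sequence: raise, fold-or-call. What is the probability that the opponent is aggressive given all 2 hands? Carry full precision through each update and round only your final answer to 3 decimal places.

Apply Bayes' rule sequentially, carrying P(aggressive) forward.
After 'raise': normaliser = 0.5·0.4500 + 0.1·0.4500 + 0.25·0.1000; P(aggressive) ≈ 0.7627, P(balanced) ≈ 0.1525, P(conservative) ≈ 0.0847
After 'fold-or-call': normaliser = 0.5·0.7627 + 0.9·0.1525 + 0.75·0.0847; P(aggressive) ≈ 0.6550, P(balanced) ≈ 0.2358, P(conservative) ≈ 0.1092

0.655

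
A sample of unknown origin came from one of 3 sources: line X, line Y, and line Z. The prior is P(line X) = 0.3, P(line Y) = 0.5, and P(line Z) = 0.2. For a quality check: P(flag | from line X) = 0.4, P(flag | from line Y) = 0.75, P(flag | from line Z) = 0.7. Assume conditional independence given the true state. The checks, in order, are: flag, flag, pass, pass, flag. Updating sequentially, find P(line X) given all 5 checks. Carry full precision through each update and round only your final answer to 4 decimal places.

0.2631

After 'flag': normaliser = 0.4·0.3000 + 0.75·0.5000 + 0.7·0.2000; P(line X) ≈ 0.1890, P(line Y) ≈ 0.5906, P(line Z) ≈ 0.2205
After 'flag': normaliser = 0.4·0.1890 + 0.75·0.5906 + 0.7·0.2205; P(line X) ≈ 0.1123, P(line Y) ≈ 0.6583, P(line Z) ≈ 0.2294
After 'pass': normaliser = 0.6·0.1123 + 0.25·0.6583 + 0.3·0.2294; P(line X) ≈ 0.2241, P(line Y) ≈ 0.5471, P(line Z) ≈ 0.2288
After 'pass': normaliser = 0.6·0.2241 + 0.25·0.5471 + 0.3·0.2288; P(line X) ≈ 0.3956, P(line Y) ≈ 0.4024, P(line Z) ≈ 0.2019
After 'flag': normaliser = 0.4·0.3956 + 0.75·0.4024 + 0.7·0.2019; P(line X) ≈ 0.2631, P(line Y) ≈ 0.5019, P(line Z) ≈ 0.2350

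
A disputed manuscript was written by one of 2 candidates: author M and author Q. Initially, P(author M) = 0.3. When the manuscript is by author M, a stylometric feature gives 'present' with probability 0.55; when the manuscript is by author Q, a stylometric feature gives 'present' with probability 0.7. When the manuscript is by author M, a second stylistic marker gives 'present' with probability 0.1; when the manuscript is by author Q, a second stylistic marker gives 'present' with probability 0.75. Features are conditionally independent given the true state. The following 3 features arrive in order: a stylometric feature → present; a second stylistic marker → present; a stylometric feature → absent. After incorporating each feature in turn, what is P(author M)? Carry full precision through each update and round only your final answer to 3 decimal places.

Apply Bayes' rule sequentially, carrying P(author M) forward.
After a stylometric feature='present': P(author M) = 0.55·0.3000 / (0.55·0.3000 + 0.7·0.7000) ≈ 0.2519
After a second stylistic marker='present': P(author M) = 0.1·0.2519 / (0.1·0.2519 + 0.75·0.7481) ≈ 0.0430
After a stylometric feature='absent': P(author M) = 0.45·0.0430 / (0.45·0.0430 + 0.3·0.9570) ≈ 0.0631

0.063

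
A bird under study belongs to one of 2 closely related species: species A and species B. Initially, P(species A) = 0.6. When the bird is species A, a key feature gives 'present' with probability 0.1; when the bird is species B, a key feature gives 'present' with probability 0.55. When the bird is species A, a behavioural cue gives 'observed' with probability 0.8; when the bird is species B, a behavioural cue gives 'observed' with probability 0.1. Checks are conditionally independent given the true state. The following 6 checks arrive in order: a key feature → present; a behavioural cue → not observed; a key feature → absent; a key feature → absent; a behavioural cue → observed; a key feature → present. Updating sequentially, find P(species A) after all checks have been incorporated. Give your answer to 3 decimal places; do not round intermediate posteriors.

0.261

After a key feature='present': P(species A) = 0.1·0.6000 / (0.1·0.6000 + 0.55·0.4000) ≈ 0.2143
After a behavioural cue='not observed': P(species A) = 0.2·0.2143 / (0.2·0.2143 + 0.9·0.7857) ≈ 0.0571
After a key feature='absent': P(species A) = 0.9·0.0571 / (0.9·0.0571 + 0.45·0.9429) ≈ 0.1081
After a key feature='absent': P(species A) = 0.9·0.1081 / (0.9·0.1081 + 0.45·0.8919) ≈ 0.1951
After a behavioural cue='observed': P(species A) = 0.8·0.1951 / (0.8·0.1951 + 0.1·0.8049) ≈ 0.6598
After a key feature='present': P(species A) = 0.1·0.6598 / (0.1·0.6598 + 0.55·0.3402) ≈ 0.2607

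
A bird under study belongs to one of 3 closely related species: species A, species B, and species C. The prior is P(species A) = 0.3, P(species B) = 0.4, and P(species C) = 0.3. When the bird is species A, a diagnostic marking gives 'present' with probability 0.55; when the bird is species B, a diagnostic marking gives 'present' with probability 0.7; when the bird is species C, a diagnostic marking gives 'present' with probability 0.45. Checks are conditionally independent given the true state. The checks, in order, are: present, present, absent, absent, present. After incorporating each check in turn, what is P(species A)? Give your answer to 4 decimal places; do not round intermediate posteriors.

After 'present': normaliser = 0.55·0.3000 + 0.7·0.4000 + 0.45·0.3000; P(species A) ≈ 0.2845, P(species B) ≈ 0.4828, P(species C) ≈ 0.2328
After 'present': normaliser = 0.55·0.2845 + 0.7·0.4828 + 0.45·0.2328; P(species A) ≈ 0.2612, P(species B) ≈ 0.5640, P(species C) ≈ 0.1748
After 'absent': normaliser = 0.45·0.2612 + 0.3·0.5640 + 0.55·0.1748; P(species A) ≈ 0.3069, P(species B) ≈ 0.4419, P(species C) ≈ 0.2511
After 'absent': normaliser = 0.45·0.3069 + 0.3·0.4419 + 0.55·0.2511; P(species A) ≈ 0.3378, P(species B) ≈ 0.3243, P(species C) ≈ 0.3378
After 'present': normaliser = 0.55·0.3378 + 0.7·0.3243 + 0.45·0.3378; P(species A) ≈ 0.3290, P(species B) ≈ 0.4019, P(species C) ≈ 0.2691

0.3290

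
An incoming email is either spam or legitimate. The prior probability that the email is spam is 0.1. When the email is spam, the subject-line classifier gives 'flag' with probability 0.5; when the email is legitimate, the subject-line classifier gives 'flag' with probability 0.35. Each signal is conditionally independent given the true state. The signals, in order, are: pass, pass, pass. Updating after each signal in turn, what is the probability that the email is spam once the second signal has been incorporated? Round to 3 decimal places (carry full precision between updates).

Each posterior becomes the prior for the next update.
After 'pass': P(spam) = 0.5·0.1000 / (0.5·0.1000 + 0.65·0.9000) ≈ 0.0787
After 'pass': P(spam) = 0.5·0.0787 / (0.5·0.0787 + 0.65·0.9213) ≈ 0.0617

0.062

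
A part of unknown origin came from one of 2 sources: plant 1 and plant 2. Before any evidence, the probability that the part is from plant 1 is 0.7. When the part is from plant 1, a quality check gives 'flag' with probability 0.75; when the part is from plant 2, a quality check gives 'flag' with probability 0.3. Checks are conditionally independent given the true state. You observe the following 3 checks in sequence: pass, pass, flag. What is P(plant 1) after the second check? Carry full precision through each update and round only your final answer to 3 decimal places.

After 'pass': P(plant 1) = 0.25·0.7000 / (0.25·0.7000 + 0.7·0.3000) ≈ 0.4545
After 'pass': P(plant 1) = 0.25·0.4545 / (0.25·0.4545 + 0.7·0.5455) ≈ 0.2294

0.229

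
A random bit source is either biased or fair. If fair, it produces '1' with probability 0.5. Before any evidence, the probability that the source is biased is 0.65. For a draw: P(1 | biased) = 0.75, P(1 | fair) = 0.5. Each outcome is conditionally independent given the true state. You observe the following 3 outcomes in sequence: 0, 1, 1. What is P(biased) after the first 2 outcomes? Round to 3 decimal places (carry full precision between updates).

After '0': P(biased) = 0.25·0.6500 / (0.25·0.6500 + 0.5·0.3500) ≈ 0.4815
After '1': P(biased) = 0.75·0.4815 / (0.75·0.4815 + 0.5·0.5185) ≈ 0.5821

0.582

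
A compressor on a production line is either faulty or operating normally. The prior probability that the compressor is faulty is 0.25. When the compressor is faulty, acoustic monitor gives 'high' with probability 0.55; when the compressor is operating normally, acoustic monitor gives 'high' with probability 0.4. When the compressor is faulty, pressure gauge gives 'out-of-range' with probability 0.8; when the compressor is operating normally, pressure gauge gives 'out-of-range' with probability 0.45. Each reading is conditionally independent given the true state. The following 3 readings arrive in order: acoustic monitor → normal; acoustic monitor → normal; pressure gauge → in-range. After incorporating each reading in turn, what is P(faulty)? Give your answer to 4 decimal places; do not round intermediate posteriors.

After acoustic monitor='normal': P(faulty) = 0.45·0.2500 / (0.45·0.2500 + 0.6·0.7500) ≈ 0.2000
After acoustic monitor='normal': P(faulty) = 0.45·0.2000 / (0.45·0.2000 + 0.6·0.8000) ≈ 0.1579
After pressure gauge='in-range': P(faulty) = 0.2·0.1579 / (0.2·0.1579 + 0.55·0.8421) ≈ 0.0638

0.0638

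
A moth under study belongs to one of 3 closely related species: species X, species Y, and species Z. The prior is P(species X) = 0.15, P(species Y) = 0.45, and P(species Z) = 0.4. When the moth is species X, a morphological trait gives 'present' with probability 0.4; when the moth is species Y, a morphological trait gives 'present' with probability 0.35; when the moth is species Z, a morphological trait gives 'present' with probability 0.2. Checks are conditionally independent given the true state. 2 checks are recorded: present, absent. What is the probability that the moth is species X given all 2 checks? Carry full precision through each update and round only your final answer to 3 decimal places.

0.178

Each posterior becomes the prior for the next update.
After 'present': normaliser = 0.4·0.1500 + 0.35·0.4500 + 0.2·0.4000; P(species X) ≈ 0.2017, P(species Y) ≈ 0.5294, P(species Z) ≈ 0.2689
After 'absent': normaliser = 0.6·0.2017 + 0.65·0.5294 + 0.8·0.2689; P(species X) ≈ 0.1779, P(species Y) ≈ 0.5059, P(species Z) ≈ 0.3162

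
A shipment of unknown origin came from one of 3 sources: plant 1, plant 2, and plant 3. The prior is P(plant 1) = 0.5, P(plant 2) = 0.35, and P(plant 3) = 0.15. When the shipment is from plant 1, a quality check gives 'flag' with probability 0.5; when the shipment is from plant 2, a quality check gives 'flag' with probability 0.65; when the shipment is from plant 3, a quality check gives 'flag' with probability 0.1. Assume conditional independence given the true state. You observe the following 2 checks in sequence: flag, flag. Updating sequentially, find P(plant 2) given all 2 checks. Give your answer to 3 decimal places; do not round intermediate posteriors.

After 'flag': normaliser = 0.5·0.5000 + 0.65·0.3500 + 0.1·0.1500; P(plant 1) ≈ 0.5076, P(plant 2) ≈ 0.4619, P(plant 3) ≈ 0.0305
After 'flag': normaliser = 0.5·0.5076 + 0.65·0.4619 + 0.1·0.0305; P(plant 1) ≈ 0.4556, P(plant 2) ≈ 0.5390, P(plant 3) ≈ 0.0055

0.539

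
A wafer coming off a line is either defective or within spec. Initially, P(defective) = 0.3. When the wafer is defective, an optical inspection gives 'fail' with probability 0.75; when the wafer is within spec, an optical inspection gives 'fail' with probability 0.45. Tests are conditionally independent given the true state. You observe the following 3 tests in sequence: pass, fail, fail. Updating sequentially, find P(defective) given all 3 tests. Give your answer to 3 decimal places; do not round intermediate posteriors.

After 'pass': P(defective) = 0.25·0.3000 / (0.25·0.3000 + 0.55·0.7000) ≈ 0.1630
After 'fail': P(defective) = 0.75·0.1630 / (0.75·0.1630 + 0.45·0.8370) ≈ 0.2451
After 'fail': P(defective) = 0.75·0.2451 / (0.75·0.2451 + 0.45·0.7549) ≈ 0.3511

0.351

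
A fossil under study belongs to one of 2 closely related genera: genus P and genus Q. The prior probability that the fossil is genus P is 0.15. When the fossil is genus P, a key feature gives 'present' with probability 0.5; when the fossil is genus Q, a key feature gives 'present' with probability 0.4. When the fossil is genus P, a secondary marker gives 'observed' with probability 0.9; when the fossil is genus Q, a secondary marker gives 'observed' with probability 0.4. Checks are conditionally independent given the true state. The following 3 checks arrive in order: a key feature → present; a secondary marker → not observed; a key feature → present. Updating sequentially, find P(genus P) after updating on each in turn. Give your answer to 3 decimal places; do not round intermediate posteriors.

After a key feature='present': P(genus P) = 0.5·0.1500 / (0.5·0.1500 + 0.4·0.8500) ≈ 0.1807
After a secondary marker='not observed': P(genus P) = 0.1·0.1807 / (0.1·0.1807 + 0.6·0.8193) ≈ 0.0355
After a key feature='present': P(genus P) = 0.5·0.0355 / (0.5·0.0355 + 0.4·0.9645) ≈ 0.0439

0.044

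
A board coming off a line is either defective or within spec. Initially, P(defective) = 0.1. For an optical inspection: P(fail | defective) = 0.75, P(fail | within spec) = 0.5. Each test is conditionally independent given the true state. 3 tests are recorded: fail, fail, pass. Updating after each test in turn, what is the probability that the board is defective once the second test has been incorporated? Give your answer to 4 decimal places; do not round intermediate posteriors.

After 'fail': P(defective) = 0.75·0.1000 / (0.75·0.1000 + 0.5·0.9000) ≈ 0.1429
After 'fail': P(defective) = 0.75·0.1429 / (0.75·0.1429 + 0.5·0.8571) ≈ 0.2000

0.2000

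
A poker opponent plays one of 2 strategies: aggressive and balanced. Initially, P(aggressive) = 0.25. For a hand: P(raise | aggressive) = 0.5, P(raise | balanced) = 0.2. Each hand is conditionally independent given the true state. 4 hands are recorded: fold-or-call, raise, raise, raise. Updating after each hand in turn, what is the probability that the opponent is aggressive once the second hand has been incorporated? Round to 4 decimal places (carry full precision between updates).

0.3425

After 'fold-or-call': P(aggressive) = 0.5·0.2500 / (0.5·0.2500 + 0.8·0.7500) ≈ 0.1724
After 'raise': P(aggressive) = 0.5·0.1724 / (0.5·0.1724 + 0.2·0.8276) ≈ 0.3425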